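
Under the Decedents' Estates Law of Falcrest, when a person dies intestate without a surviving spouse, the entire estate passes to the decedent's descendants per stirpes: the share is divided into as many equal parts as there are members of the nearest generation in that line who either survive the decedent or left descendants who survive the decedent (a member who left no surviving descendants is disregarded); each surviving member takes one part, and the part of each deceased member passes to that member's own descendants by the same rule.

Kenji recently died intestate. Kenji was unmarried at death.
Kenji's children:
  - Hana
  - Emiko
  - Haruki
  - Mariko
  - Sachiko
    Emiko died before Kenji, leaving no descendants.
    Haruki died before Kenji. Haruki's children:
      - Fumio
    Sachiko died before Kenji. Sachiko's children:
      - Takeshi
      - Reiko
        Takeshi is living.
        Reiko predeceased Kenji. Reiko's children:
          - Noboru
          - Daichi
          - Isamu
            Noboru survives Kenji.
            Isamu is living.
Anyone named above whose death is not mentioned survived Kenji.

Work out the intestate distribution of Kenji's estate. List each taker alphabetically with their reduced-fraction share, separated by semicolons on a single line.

Daichi 1/24; Fumio 1/4; Hana 1/4; Isamu 1/24; Mariko 1/4; Noboru 1/24; Takeshi 1/8

There is no surviving spouse, so the entire estate passes to Kenji's descendants per stirpes.
Emiko left no surviving issue, so that branch lapses and is disregarded.
The estate is divided into 4 equal shares of 1/4 among Hana, Haruki, Mariko, Sachiko.
Hana is living and takes 1/4.
Haruki predeceased; the 1/4 allotted to Haruki's branch passes to Haruki's issue by representation.
Fumio is the sole taker at this level and receives the full 1/4.
Mariko is living and takes 1/4.
Sachiko predeceased; the 1/4 allotted to Sachiko's branch passes to Sachiko's issue by representation.
The 1/4 is divided into 2 equal shares of 1/8 among Takeshi, Reiko.
Takeshi is living and takes 1/8.
Reiko predeceased; the 1/8 allotted to Reiko's branch passes to Reiko's issue by representation.
The 1/8 is divided into 3 equal shares of 1/24 among Noboru, Daichi, Isamu.
Noboru is living and takes 1/24.
Daichi is living and takes 1/24.
Isamu is living and takes 1/24.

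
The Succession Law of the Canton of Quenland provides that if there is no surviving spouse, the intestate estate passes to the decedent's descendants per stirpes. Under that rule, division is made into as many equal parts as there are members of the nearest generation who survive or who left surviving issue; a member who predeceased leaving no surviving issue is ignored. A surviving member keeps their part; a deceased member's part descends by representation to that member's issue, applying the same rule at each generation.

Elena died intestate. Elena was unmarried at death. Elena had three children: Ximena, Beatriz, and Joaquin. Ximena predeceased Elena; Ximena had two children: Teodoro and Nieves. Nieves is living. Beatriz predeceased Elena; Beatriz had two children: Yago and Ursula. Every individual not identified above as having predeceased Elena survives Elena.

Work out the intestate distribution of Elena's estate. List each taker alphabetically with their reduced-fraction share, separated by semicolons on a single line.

Joaquin 1/3; Nieves 1/6; Teodoro 1/6; Ursula 1/6; Yago 1/6

There is no surviving spouse, so the entire estate passes to Elena's descendants per stirpes.
The estate is divided into 3 equal shares of 1/3 among Ximena, Beatriz, Joaquin.
Ximena predeceased; the 1/3 allotted to Ximena's branch passes to Ximena's issue by representation.
The 1/3 is divided into 2 equal shares of 1/6 among Teodoro, Nieves.
Teodoro is living and takes 1/6.
Nieves is living and takes 1/6.
Beatriz predeceased; the 1/3 allotted to Beatriz's branch passes to Beatriz's issue by representation.
The 1/3 is divided into 2 equal shares of 1/6 among Yago, Ursula.
Yago is living and takes 1/6.
Ursula is living and takes 1/6.
Joaquin is living and takes 1/3.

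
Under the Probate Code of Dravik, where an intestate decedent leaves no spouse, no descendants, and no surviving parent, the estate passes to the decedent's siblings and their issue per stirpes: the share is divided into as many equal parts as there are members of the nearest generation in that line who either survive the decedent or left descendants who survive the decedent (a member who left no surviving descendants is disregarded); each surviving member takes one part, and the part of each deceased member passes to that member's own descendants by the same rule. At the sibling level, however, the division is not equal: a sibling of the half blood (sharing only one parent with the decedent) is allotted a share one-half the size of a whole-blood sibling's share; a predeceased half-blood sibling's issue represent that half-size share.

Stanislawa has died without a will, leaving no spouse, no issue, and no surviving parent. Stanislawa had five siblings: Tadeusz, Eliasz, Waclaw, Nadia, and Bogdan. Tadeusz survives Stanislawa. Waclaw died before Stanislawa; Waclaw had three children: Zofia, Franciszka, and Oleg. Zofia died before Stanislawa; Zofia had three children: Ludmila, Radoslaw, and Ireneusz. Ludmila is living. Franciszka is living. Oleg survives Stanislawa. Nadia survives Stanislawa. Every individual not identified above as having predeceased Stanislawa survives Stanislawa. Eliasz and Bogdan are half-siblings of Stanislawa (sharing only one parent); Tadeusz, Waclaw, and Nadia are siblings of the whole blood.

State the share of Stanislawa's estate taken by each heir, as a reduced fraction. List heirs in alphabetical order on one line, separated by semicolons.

Bogdan 1/8; Eliasz 1/8; Franciszka 1/12; Ireneusz 1/36; Ludmila 1/36; Nadia 1/4; Oleg 1/12; Radoslaw 1/36; Tadeusz 1/4

No spouse, descendants, or parent survives, so the estate passes to Stanislawa's siblings per stirpes.
Half-blood siblings count for one-half the weight of whole-blood siblings at the initial division.
Dividing 1 in proportion to weights (total weight 4): Tadeusz (weight 1) → 1/4; Eliasz (weight 1/2) → 1/8; Waclaw (weight 1) → 1/4; Nadia (weight 1) → 1/4; Bogdan (weight 1/2) → 1/8.
Tadeusz is living and takes 1/4.
Eliasz is living and takes 1/8.
Waclaw predeceased; the 1/4 allotted to Waclaw's branch passes to Waclaw's issue by representation.
The 1/4 is divided into 3 equal shares of 1/12 among Zofia, Franciszka, Oleg.
Zofia predeceased; the 1/12 allotted to Zofia's branch passes to Zofia's issue by representation.
The 1/12 is divided into 3 equal shares of 1/36 among Ludmila, Radoslaw, Ireneusz.
Ludmila is living and takes 1/36.
Radoslaw is living and takes 1/36.
Ireneusz is living and takes 1/36.
Franciszka is living and takes 1/12.
Oleg is living and takes 1/12.
Nadia is living and takes 1/4.
Bogdan is living and takes 1/8.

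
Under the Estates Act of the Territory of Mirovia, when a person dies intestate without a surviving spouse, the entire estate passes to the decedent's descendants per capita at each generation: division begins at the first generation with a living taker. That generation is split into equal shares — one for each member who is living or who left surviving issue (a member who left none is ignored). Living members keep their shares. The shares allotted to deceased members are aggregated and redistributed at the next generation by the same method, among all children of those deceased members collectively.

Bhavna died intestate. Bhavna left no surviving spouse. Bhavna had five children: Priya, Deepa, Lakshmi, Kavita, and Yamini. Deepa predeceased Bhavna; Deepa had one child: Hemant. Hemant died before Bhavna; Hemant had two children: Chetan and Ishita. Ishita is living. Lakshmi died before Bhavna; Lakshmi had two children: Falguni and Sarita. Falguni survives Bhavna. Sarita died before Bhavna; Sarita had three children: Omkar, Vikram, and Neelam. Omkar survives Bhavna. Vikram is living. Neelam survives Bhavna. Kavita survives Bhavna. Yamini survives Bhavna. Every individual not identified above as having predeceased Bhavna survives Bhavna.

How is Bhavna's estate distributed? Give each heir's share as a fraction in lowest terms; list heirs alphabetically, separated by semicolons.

There is no surviving spouse, so the entire estate passes to Bhavna's descendants per capita at each generation.
At generation 1 (Priya, Deepa, Lakshmi, Kavita, Yamini) there are 5 shares of (1)/5 = 1/5 each.
Living: Priya, Kavita, and Yamini — each takes 1/5.
Deceased: Deepa and Lakshmi. Their combined 2/5 is pooled and carried to generation 2.
At generation 2 (Hemant, Falguni, Sarita) there are 3 shares of (2/5)/3 = 2/15 each.
Living: Falguni — each takes 2/15.
Deceased: Hemant and Sarita. Their combined 4/15 is pooled and carried to generation 3.
At generation 3 (Chetan, Ishita, Omkar, Vikram, Neelam) there are 5 shares of (4/15)/5 = 4/75 each.
Living: Chetan, Ishita, Omkar, Vikram, and Neelam — each takes 4/75.

Chetan 4/75; Falguni 2/15; Ishita 4/75; Kavita 1/5; Neelam 4/75; Omkar 4/75; Priya 1/5; Vikram 4/75; Yamini 1/5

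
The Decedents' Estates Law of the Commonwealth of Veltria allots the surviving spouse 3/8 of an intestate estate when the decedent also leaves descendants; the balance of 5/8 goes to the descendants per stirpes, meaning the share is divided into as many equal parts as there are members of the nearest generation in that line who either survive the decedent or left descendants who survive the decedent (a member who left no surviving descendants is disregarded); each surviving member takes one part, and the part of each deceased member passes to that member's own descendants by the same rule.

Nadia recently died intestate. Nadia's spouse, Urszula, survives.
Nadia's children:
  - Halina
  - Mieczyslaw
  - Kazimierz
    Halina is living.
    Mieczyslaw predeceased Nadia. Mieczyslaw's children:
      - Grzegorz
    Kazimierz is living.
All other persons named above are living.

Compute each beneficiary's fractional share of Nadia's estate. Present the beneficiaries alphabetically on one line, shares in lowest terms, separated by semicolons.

Grzegorz 5/24; Halina 5/24; Kazimierz 5/24; Urszula 3/8

Urszula, as surviving spouse, takes 3/8.
The remaining 5/8 passes to Nadia's descendants per stirpes.
The 5/8 is divided into 3 equal shares of 5/24 among Halina, Mieczyslaw, Kazimierz.
Halina is living and takes 5/24.
Mieczyslaw predeceased; the 5/24 allotted to Mieczyslaw's branch passes to Mieczyslaw's issue by representation.
Grzegorz is the sole taker at this level and receives the full 5/24.
Kazimierz is living and takes 5/24.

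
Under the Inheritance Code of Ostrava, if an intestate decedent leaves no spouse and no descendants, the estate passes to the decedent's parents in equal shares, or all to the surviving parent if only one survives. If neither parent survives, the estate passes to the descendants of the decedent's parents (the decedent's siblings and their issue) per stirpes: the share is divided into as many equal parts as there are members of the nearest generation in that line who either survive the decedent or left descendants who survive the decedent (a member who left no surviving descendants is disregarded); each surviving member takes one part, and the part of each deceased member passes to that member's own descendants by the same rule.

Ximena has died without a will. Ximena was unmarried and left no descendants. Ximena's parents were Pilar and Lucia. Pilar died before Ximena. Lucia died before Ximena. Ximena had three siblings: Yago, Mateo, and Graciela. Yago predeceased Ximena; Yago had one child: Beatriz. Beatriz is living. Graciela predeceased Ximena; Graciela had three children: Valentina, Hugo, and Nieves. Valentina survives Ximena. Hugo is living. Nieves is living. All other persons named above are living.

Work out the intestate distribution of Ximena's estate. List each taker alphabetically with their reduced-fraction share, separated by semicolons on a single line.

Neither parent survives and there are no descendants, so the estate passes to Ximena's siblings and their issue per stirpes.
The estate is divided into 3 equal shares of 1/3 among Yago, Mateo, Graciela.
Yago predeceased; the 1/3 allotted to Yago's branch passes to Yago's issue by representation.
Beatriz is the sole taker at this level and receives the full 1/3.
Mateo is living and takes 1/3.
Graciela predeceased; the 1/3 allotted to Graciela's branch passes to Graciela's issue by representation.
The 1/3 is divided into 3 equal shares of 1/9 among Valentina, Hugo, Nieves.
Valentina is living and takes 1/9.
Hugo is living and takes 1/9.
Nieves is living and takes 1/9.

Beatriz 1/3; Hugo 1/9; Mateo 1/3; Nieves 1/9; Valentina 1/9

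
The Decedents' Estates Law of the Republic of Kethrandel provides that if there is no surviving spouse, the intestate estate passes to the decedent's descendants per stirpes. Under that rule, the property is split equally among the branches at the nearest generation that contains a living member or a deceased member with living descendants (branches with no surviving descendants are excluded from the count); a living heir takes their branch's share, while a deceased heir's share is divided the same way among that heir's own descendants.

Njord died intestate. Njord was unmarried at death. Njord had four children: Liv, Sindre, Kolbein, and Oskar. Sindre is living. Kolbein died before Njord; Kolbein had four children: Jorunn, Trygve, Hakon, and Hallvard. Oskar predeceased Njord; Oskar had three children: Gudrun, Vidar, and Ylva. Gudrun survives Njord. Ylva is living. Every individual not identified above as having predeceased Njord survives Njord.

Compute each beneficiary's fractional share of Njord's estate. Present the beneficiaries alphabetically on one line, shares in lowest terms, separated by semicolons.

There is no surviving spouse, so the entire estate passes to Njord's descendants per stirpes.
The estate is divided into 4 equal shares of 1/4 among Liv, Sindre, Kolbein, Oskar.
Liv is living and takes 1/4.
Sindre is living and takes 1/4.
Kolbein predeceased; the 1/4 allotted to Kolbein's branch passes to Kolbein's issue by representation.
The 1/4 is divided into 4 equal shares of 1/16 among Jorunn, Trygve, Hakon, Hallvard.
Jorunn is living and takes 1/16.
Trygve is living and takes 1/16.
Hakon is living and takes 1/16.
Hallvard is living and takes 1/16.
Oskar predeceased; the 1/4 allotted to Oskar's branch passes to Oskar's issue by representation.
The 1/4 is divided into 3 equal shares of 1/12 among Gudrun, Vidar, Ylva.
Gudrun is living and takes 1/12.
Vidar is living and takes 1/12.
Ylva is living and takes 1/12.

Gudrun 1/12; Hakon 1/16; Hallvard 1/16; Jorunn 1/16; Liv 1/4; Sindre 1/4; Trygve 1/16; Vidar 1/12; Ylva 1/12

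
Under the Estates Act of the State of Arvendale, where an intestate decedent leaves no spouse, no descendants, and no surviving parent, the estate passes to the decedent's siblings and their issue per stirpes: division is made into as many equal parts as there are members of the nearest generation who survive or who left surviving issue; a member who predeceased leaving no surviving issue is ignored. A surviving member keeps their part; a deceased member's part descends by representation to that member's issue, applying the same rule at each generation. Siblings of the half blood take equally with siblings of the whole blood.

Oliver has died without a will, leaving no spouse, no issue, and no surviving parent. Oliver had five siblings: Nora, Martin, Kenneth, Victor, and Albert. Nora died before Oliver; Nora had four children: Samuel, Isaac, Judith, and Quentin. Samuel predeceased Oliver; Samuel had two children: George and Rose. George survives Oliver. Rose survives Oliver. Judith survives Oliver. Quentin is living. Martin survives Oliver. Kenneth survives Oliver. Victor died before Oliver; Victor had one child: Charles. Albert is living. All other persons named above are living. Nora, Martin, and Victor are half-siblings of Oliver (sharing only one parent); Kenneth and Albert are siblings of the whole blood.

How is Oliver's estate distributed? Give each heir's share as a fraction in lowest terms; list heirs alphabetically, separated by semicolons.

Albert 1/5; Charles 1/5; George 1/40; Isaac 1/20; Judith 1/20; Kenneth 1/5; Martin 1/5; Quentin 1/20; Rose 1/40

No spouse, descendants, or parent survives, so the estate passes to Oliver's siblings per stirpes.
Half-blood and whole-blood siblings take equally under the stated rule.
The estate is divided into 5 equal shares of 1/5 among Nora, Martin, Kenneth, Victor, Albert.
Nora predeceased; the 1/5 allotted to Nora's branch passes to Nora's issue by representation.
The 1/5 is divided into 4 equal shares of 1/20 among Samuel, Isaac, Judith, Quentin.
Samuel predeceased; the 1/20 allotted to Samuel's branch passes to Samuel's issue by representation.
The 1/20 is divided into 2 equal shares of 1/40 among George, Rose.
George is living and takes 1/40.
Rose is living and takes 1/40.
Isaac is living and takes 1/20.
Judith is living and takes 1/20.
Quentin is living and takes 1/20.
Martin is living and takes 1/5.
Kenneth is living and takes 1/5.
Victor predeceased; the 1/5 allotted to Victor's branch passes to Victor's issue by representation.
Charles is the sole taker at this level and receives the full 1/5.
Albert is living and takes 1/5.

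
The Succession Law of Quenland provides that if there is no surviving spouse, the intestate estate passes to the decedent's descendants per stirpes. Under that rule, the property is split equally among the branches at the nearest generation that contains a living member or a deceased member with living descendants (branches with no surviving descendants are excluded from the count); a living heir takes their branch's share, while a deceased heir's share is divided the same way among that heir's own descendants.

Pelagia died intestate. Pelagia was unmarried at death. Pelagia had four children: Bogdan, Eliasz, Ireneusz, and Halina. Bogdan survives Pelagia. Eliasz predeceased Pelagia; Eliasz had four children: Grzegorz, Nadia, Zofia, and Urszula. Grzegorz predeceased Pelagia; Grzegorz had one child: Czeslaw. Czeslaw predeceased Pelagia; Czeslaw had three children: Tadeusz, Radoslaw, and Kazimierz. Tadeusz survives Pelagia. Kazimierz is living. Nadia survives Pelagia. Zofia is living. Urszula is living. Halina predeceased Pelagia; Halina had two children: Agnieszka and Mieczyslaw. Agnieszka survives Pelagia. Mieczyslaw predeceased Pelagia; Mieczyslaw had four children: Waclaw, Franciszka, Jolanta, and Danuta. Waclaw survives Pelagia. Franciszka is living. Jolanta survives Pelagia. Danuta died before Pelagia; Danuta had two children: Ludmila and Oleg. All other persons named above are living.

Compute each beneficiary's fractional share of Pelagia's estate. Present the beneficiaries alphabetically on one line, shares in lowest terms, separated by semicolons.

There is no surviving spouse, so the entire estate passes to Pelagia's descendants per stirpes.
The estate is divided into 4 equal shares of 1/4 among Bogdan, Eliasz, Ireneusz, Halina.
Bogdan is living and takes 1/4.
Eliasz predeceased; the 1/4 allotted to Eliasz's branch passes to Eliasz's issue by representation.
The 1/4 is divided into 4 equal shares of 1/16 among Grzegorz, Nadia, Zofia, Urszula.
Grzegorz predeceased; the 1/16 allotted to Grzegorz's branch passes to Grzegorz's issue by representation.
Czeslaw's line is the sole branch at this level, so the full 1/16 passes to Czeslaw's issue by representation.
The 1/16 is divided into 3 equal shares of 1/48 among Tadeusz, Radoslaw, Kazimierz.
Tadeusz is living and takes 1/48.
Radoslaw is living and takes 1/48.
Kazimierz is living and takes 1/48.
Nadia is living and takes 1/16.
Zofia is living and takes 1/16.
Urszula is living and takes 1/16.
Ireneusz is living and takes 1/4.
Halina predeceased; the 1/4 allotted to Halina's branch passes to Halina's issue by representation.
The 1/4 is divided into 2 equal shares of 1/8 among Agnieszka, Mieczyslaw.
Agnieszka is living and takes 1/8.
Mieczyslaw predeceased; the 1/8 allotted to Mieczyslaw's branch passes to Mieczyslaw's issue by representation.
The 1/8 is divided into 4 equal shares of 1/32 among Waclaw, Franciszka, Jolanta, Danuta.
Waclaw is living and takes 1/32.
Franciszka is living and takes 1/32.
Jolanta is living and takes 1/32.
Danuta predeceased; the 1/32 allotted to Danuta's branch passes to Danuta's issue by representation.
The 1/32 is divided into 2 equal shares of 1/64 among Ludmila, Oleg.
Ludmila is living and takes 1/64.
Oleg is living and takes 1/64.

Agnieszka 1/8; Bogdan 1/4; Franciszka 1/32; Ireneusz 1/4; Jolanta 1/32; Kazimierz 1/48; Ludmila 1/64; Nadia 1/16; Oleg 1/64; Radoslaw 1/48; Tadeusz 1/48; Urszula 1/16; Waclaw 1/32; Zofia 1/16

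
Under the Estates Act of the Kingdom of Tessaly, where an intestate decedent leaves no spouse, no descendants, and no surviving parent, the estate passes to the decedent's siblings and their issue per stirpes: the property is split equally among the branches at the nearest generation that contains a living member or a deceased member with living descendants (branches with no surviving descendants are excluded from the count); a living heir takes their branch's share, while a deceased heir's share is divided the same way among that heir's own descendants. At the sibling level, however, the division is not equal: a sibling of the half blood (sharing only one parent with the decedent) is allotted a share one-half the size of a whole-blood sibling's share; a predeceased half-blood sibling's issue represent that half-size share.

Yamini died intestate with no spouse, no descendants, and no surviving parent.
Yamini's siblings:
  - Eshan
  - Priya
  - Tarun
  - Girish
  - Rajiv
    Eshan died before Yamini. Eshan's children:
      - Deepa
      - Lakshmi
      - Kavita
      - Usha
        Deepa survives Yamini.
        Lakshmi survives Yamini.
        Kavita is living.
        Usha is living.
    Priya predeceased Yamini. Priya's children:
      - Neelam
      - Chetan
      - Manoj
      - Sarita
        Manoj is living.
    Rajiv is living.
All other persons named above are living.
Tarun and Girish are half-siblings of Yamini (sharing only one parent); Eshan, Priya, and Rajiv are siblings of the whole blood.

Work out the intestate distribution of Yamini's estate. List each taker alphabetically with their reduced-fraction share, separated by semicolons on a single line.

Chetan 1/16; Deepa 1/16; Girish 1/8; Kavita 1/16; Lakshmi 1/16; Manoj 1/16; Neelam 1/16; Rajiv 1/4; Sarita 1/16; Tarun 1/8; Usha 1/16

No spouse, descendants, or parent survives, so the estate passes to Yamini's siblings per stirpes.
Half-blood siblings count for one-half the weight of whole-blood siblings at the initial division.
Dividing 1 in proportion to weights (total weight 4): Eshan (weight 1) → 1/4; Priya (weight 1) → 1/4; Tarun (weight 1/2) → 1/8; Girish (weight 1/2) → 1/8; Rajiv (weight 1) → 1/4.
Eshan predeceased; the 1/4 allotted to Eshan's branch passes to Eshan's issue by representation.
The 1/4 is divided into 4 equal shares of 1/16 among Deepa, Lakshmi, Kavita, Usha.
Deepa is living and takes 1/16.
Lakshmi is living and takes 1/16.
Kavita is living and takes 1/16.
Usha is living and takes 1/16.
Priya predeceased; the 1/4 allotted to Priya's branch passes to Priya's issue by representation.
The 1/4 is divided into 4 equal shares of 1/16 among Neelam, Chetan, Manoj, Sarita.
Neelam is living and takes 1/16.
Chetan is living and takes 1/16.
Manoj is living and takes 1/16.
Sarita is living and takes 1/16.
Tarun is living and takes 1/8.
Girish is living and takes 1/8.
Rajiv is living and takes 1/4.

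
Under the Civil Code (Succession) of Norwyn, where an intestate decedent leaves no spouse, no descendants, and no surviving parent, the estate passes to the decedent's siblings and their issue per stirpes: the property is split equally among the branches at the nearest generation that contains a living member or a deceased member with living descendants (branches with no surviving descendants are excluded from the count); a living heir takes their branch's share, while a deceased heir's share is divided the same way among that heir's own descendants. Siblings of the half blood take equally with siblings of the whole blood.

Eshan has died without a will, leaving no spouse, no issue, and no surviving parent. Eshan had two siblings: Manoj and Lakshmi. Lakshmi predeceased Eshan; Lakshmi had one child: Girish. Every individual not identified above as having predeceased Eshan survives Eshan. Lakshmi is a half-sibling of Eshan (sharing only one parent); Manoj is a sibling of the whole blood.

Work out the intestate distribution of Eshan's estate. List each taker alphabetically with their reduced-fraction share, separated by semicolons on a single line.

No spouse, descendants, or parent survives, so the estate passes to Eshan's siblings per stirpes.
Half-blood and whole-blood siblings take equally under the stated rule.
The estate is divided into 2 equal shares of 1/2 among Manoj, Lakshmi.
Manoj is living and takes 1/2.
Lakshmi predeceased; the 1/2 allotted to Lakshmi's branch passes to Lakshmi's issue by representation.
Girish is the sole taker at this level and receives the full 1/2.

Girish 1/2; Manoj 1/2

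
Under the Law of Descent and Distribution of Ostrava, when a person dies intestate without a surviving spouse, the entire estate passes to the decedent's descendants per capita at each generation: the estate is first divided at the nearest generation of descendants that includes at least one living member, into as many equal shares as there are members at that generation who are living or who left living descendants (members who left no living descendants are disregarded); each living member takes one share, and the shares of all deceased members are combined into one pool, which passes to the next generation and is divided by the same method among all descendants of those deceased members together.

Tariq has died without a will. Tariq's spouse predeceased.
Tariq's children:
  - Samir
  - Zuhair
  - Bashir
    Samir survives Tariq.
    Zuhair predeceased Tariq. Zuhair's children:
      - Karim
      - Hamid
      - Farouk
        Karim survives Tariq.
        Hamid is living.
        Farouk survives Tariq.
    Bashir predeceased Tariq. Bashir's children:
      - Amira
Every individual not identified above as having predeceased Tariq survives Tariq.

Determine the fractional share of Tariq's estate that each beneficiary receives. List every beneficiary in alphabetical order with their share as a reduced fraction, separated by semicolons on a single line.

There is no surviving spouse, so the entire estate passes to Tariq's descendants per capita at each generation.
At generation 1 (Samir, Zuhair, Bashir) there are 3 shares of (1)/3 = 1/3 each.
Living: Samir — each takes 1/3.
Deceased: Zuhair and Bashir. Their combined 2/3 is pooled and carried to generation 2.
At generation 2 (Karim, Hamid, Farouk, Amira) there are 4 shares of (2/3)/4 = 1/6 each.
Living: Karim, Hamid, Farouk, and Amira — each takes 1/6.

Amira 1/6; Farouk 1/6; Hamid 1/6; Karim 1/6; Samir 1/3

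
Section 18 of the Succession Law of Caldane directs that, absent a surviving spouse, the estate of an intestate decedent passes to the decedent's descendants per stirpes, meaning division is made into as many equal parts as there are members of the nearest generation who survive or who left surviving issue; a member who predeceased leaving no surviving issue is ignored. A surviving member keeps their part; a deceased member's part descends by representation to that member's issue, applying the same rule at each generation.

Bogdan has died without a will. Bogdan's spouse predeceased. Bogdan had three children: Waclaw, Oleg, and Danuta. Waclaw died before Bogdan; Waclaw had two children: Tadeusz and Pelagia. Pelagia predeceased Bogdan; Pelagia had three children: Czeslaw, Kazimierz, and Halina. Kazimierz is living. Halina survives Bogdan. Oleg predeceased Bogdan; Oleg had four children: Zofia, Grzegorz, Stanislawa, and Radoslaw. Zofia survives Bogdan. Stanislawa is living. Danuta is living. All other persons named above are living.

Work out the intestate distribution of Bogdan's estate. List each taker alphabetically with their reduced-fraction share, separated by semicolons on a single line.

Czeslaw 1/18; Danuta 1/3; Grzegorz 1/12; Halina 1/18; Kazimierz 1/18; Radoslaw 1/12; Stanislawa 1/12; Tadeusz 1/6; Zofia 1/12

There is no surviving spouse, so the entire estate passes to Bogdan's descendants per stirpes.
The estate is divided into 3 equal shares of 1/3 among Waclaw, Oleg, Danuta.
Waclaw predeceased; the 1/3 allotted to Waclaw's branch passes to Waclaw's issue by representation.
The 1/3 is divided into 2 equal shares of 1/6 among Tadeusz, Pelagia.
Tadeusz is living and takes 1/6.
Pelagia predeceased; the 1/6 allotted to Pelagia's branch passes to Pelagia's issue by representation.
The 1/6 is divided into 3 equal shares of 1/18 among Czeslaw, Kazimierz, Halina.
Czeslaw is living and takes 1/18.
Kazimierz is living and takes 1/18.
Halina is living and takes 1/18.
Oleg predeceased; the 1/3 allotted to Oleg's branch passes to Oleg's issue by representation.
The 1/3 is divided into 4 equal shares of 1/12 among Zofia, Grzegorz, Stanislawa, Radoslaw.
Zofia is living and takes 1/12.
Grzegorz is living and takes 1/12.
Stanislawa is living and takes 1/12.
Radoslaw is living and takes 1/12.
Danuta is living and takes 1/3.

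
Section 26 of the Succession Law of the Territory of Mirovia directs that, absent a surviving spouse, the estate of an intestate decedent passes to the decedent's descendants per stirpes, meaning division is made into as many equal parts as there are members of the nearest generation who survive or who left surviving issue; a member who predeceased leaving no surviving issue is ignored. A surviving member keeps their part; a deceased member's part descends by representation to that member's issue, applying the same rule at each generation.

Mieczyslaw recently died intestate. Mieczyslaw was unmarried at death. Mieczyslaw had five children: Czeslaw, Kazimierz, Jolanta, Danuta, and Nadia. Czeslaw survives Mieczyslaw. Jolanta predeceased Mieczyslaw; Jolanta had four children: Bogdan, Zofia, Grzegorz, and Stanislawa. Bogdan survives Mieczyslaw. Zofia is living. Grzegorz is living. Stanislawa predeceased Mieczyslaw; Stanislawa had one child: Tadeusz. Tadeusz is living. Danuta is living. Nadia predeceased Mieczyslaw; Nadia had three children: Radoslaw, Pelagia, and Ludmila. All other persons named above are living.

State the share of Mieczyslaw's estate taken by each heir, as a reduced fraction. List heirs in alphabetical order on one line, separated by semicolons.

Bogdan 1/20; Czeslaw 1/5; Danuta 1/5; Grzegorz 1/20; Kazimierz 1/5; Ludmila 1/15; Pelagia 1/15; Radoslaw 1/15; Tadeusz 1/20; Zofia 1/20

There is no surviving spouse, so the entire estate passes to Mieczyslaw's descendants per stirpes.
The estate is divided into 5 equal shares of 1/5 among Czeslaw, Kazimierz, Jolanta, Danuta, Nadia.
Czeslaw is living and takes 1/5.
Kazimierz is living and takes 1/5.
Jolanta predeceased; the 1/5 allotted to Jolanta's branch passes to Jolanta's issue by representation.
The 1/5 is divided into 4 equal shares of 1/20 among Bogdan, Zofia, Grzegorz, Stanislawa.
Bogdan is living and takes 1/20.
Zofia is living and takes 1/20.
Grzegorz is living and takes 1/20.
Stanislawa predeceased; the 1/20 allotted to Stanislawa's branch passes to Stanislawa's issue by representation.
Tadeusz is the sole taker at this level and receives the full 1/20.
Danuta is living and takes 1/5.
Nadia predeceased; the 1/5 allotted to Nadia's branch passes to Nadia's issue by representation.
The 1/5 is divided into 3 equal shares of 1/15 among Radoslaw, Pelagia, Ludmila.
Radoslaw is living and takes 1/15.
Pelagia is living and takes 1/15.
Ludmila is living and takes 1/15.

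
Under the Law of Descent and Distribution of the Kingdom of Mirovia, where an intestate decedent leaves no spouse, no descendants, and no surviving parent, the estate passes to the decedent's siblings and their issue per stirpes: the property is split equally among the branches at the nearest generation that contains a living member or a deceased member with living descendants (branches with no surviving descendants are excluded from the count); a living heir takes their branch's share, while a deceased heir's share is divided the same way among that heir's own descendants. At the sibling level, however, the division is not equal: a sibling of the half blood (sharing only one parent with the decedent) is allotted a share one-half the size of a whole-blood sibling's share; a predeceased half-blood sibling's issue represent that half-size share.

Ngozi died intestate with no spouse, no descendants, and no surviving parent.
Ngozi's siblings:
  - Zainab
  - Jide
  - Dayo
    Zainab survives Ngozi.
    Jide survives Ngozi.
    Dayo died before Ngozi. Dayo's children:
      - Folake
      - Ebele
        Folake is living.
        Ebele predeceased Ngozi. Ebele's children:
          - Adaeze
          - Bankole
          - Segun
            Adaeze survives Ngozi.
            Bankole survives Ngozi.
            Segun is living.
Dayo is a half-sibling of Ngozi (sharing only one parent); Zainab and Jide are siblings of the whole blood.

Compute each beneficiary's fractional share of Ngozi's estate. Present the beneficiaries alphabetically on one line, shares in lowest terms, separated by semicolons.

No spouse, descendants, or parent survives, so the estate passes to Ngozi's siblings per stirpes.
Half-blood siblings count for one-half the weight of whole-blood siblings at the initial division.
Dividing 1 in proportion to weights (total weight 5/2): Zainab (weight 1) → 2/5; Jide (weight 1) → 2/5; Dayo (weight 1/2) → 1/5.
Zainab is living and takes 2/5.
Jide is living and takes 2/5.
Dayo predeceased; the 1/5 allotted to Dayo's branch passes to Dayo's issue by representation.
The 1/5 is divided into 2 equal shares of 1/10 among Folake, Ebele.
Folake is living and takes 1/10.
Ebele predeceased; the 1/10 allotted to Ebele's branch passes to Ebele's issue by representation.
The 1/10 is divided into 3 equal shares of 1/30 among Adaeze, Bankole, Segun.
Adaeze is living and takes 1/30.
Bankole is living and takes 1/30.
Segun is living and takes 1/30.

Adaeze 1/30; Bankole 1/30; Folake 1/10; Jide 2/5; Segun 1/30; Zainab 2/5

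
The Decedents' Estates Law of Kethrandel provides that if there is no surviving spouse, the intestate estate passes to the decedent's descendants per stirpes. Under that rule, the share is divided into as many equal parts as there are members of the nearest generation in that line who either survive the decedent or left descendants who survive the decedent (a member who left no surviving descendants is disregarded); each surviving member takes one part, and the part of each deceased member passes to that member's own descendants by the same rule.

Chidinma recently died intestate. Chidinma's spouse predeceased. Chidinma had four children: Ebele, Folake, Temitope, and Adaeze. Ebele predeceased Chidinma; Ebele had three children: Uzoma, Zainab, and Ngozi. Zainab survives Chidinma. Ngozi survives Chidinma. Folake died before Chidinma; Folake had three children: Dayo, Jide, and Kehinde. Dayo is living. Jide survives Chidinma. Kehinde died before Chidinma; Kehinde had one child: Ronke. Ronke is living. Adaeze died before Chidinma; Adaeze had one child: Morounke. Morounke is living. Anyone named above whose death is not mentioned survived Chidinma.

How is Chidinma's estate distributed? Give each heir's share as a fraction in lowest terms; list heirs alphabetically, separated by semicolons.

Dayo 1/12; Jide 1/12; Morounke 1/4; Ngozi 1/12; Ronke 1/12; Temitope 1/4; Uzoma 1/12; Zainab 1/12

There is no surviving spouse, so the entire estate passes to Chidinma's descendants per stirpes.
The estate is divided into 4 equal shares of 1/4 among Ebele, Folake, Temitope, Adaeze.
Ebele predeceased; the 1/4 allotted to Ebele's branch passes to Ebele's issue by representation.
The 1/4 is divided into 3 equal shares of 1/12 among Uzoma, Zainab, Ngozi.
Uzoma is living and takes 1/12.
Zainab is living and takes 1/12.
Ngozi is living and takes 1/12.
Folake predeceased; the 1/4 allotted to Folake's branch passes to Folake's issue by representation.
The 1/4 is divided into 3 equal shares of 1/12 among Dayo, Jide, Kehinde.
Dayo is living and takes 1/12.
Jide is living and takes 1/12.
Kehinde predeceased; the 1/12 allotted to Kehinde's branch passes to Kehinde's issue by representation.
Ronke is the sole taker at this level and receives the full 1/12.
Temitope is living and takes 1/4.
Adaeze predeceased; the 1/4 allotted to Adaeze's branch passes to Adaeze's issue by representation.
Morounke is the sole taker at this level and receives the full 1/4.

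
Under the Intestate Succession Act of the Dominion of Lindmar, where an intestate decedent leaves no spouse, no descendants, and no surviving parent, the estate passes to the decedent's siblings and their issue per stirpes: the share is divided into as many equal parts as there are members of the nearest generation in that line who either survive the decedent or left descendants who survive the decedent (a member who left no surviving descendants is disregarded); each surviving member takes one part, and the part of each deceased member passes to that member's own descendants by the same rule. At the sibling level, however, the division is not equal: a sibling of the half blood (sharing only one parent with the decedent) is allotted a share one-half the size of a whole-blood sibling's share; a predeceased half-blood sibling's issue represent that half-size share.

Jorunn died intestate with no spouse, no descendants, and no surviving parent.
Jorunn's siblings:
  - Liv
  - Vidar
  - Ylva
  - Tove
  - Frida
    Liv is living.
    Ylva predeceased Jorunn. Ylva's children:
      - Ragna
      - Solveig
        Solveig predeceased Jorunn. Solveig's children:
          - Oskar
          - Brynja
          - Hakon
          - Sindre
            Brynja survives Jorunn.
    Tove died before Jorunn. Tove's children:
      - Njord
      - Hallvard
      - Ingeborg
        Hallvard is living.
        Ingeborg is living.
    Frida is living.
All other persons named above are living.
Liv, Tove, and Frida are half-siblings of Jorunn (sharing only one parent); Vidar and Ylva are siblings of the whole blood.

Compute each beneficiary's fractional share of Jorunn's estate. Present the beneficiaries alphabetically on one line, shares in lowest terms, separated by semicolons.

Brynja 1/28; Frida 1/7; Hakon 1/28; Hallvard 1/21; Ingeborg 1/21; Liv 1/7; Njord 1/21; Oskar 1/28; Ragna 1/7; Sindre 1/28; Vidar 2/7

No spouse, descendants, or parent survives, so the estate passes to Jorunn's siblings per stirpes.
Half-blood siblings count for one-half the weight of whole-blood siblings at the initial division.
Dividing 1 in proportion to weights (total weight 7/2): Liv (weight 1/2) → 1/7; Vidar (weight 1) → 2/7; Ylva (weight 1) → 2/7; Tove (weight 1/2) → 1/7; Frida (weight 1/2) → 1/7.
Liv is living and takes 1/7.
Vidar is living and takes 2/7.
Ylva predeceased; the 2/7 allotted to Ylva's branch passes to Ylva's issue by representation.
The 2/7 is divided into 2 equal shares of 1/7 among Ragna, Solveig.
Ragna is living and takes 1/7.
Solveig predeceased; the 1/7 allotted to Solveig's branch passes to Solveig's issue by representation.
The 1/7 is divided into 4 equal shares of 1/28 among Oskar, Brynja, Hakon, Sindre.
Oskar is living and takes 1/28.
Brynja is living and takes 1/28.
Hakon is living and takes 1/28.
Sindre is living and takes 1/28.
Tove predeceased; the 1/7 allotted to Tove's branch passes to Tove's issue by representation.
The 1/7 is divided into 3 equal shares of 1/21 among Njord, Hallvard, Ingeborg.
Njord is living and takes 1/21.
Hallvard is living and takes 1/21.
Ingeborg is living and takes 1/21.
Frida is living and takes 1/7.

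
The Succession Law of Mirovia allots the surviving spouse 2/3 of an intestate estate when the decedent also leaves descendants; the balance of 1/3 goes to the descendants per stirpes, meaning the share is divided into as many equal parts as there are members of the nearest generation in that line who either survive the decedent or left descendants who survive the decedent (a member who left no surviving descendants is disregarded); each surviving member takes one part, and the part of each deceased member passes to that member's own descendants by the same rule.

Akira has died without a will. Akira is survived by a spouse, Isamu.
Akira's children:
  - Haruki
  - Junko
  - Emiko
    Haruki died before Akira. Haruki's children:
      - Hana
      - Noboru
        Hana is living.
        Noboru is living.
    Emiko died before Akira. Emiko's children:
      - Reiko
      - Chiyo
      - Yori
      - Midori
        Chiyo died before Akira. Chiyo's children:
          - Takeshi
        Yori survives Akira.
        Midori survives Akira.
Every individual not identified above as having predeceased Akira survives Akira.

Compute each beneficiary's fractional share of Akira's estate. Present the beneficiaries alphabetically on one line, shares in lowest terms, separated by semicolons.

Isamu, as surviving spouse, takes 2/3.
The remaining 1/3 passes to Akira's descendants per stirpes.
The 1/3 is divided into 3 equal shares of 1/9 among Haruki, Junko, Emiko.
Haruki predeceased; the 1/9 allotted to Haruki's branch passes to Haruki's issue by representation.
The 1/9 is divided into 2 equal shares of 1/18 among Hana, Noboru.
Hana is living and takes 1/18.
Noboru is living and takes 1/18.
Junko is living and takes 1/9.
Emiko predeceased; the 1/9 allotted to Emiko's branch passes to Emiko's issue by representation.
The 1/9 is divided into 4 equal shares of 1/36 among Reiko, Chiyo, Yori, Midori.
Reiko is living and takes 1/36.
Chiyo predeceased; the 1/36 allotted to Chiyo's branch passes to Chiyo's issue by representation.
Takeshi is the sole taker at this level and receives the full 1/36.
Yori is living and takes 1/36.
Midori is living and takes 1/36.

Hana 1/18; Isamu 2/3; Junko 1/9; Midori 1/36; Noboru 1/18; Reiko 1/36; Takeshi 1/36; Yori 1/36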